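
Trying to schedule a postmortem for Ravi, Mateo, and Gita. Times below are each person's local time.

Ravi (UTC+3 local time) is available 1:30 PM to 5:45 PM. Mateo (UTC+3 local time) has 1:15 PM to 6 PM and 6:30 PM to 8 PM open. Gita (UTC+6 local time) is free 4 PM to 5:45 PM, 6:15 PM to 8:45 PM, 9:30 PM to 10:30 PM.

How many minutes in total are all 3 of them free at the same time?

Ravi in UTC: 10:30-14:45 (subtract 3h to convert from UTC+3).
Mateo in UTC: 10:15-15:00, 15:30-17:00 (subtract 3h to convert from UTC+3).
Gita in UTC: 10:00-11:45, 12:15-14:45, 15:30-16:30 (subtract 6h to convert from UTC+6).
Ravi ∩ Mateo: 10:30-14:45.
Ravi ∩ Mateo ∩ Gita: 10:30-11:45, 12:15-14:45.
So the common availability across everyone is 10:30-11:45, 12:15-14:45.
Summing the common windows: 75 + 150 = 225 minutes.

225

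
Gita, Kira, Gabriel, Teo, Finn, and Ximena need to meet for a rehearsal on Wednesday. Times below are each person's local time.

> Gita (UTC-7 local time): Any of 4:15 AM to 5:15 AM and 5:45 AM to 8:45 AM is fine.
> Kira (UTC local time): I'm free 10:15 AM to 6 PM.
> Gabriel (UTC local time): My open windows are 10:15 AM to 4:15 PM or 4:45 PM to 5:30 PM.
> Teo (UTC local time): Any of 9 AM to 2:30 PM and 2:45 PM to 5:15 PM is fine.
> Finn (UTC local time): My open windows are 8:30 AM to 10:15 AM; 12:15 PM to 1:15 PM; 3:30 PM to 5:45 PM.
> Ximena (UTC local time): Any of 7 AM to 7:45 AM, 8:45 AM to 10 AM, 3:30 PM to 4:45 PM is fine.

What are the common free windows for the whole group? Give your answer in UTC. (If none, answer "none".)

Gita in UTC: 11:15-12:15, 12:45-15:45 (add 7h to convert from UTC-7).
Kira in UTC: 10:15-18:00.
Gabriel in UTC: 10:15-16:15, 16:45-17:30.
Teo in UTC: 09:00-14:30, 14:45-17:15.
Finn in UTC: 08:30-10:15, 12:15-13:15, 15:30-17:45.
Ximena in UTC: 07:00-07:45, 08:45-10:00, 15:30-16:45.
Gita ∩ Kira: 11:15-12:15, 12:45-15:45.
Gita ∩ Kira ∩ Gabriel: 11:15-12:15, 12:45-15:45.
Gita ∩ Kira ∩ Gabriel ∩ Teo: 11:15-12:15, 12:45-14:30, 14:45-15:45.
Gita ∩ Kira ∩ Gabriel ∩ Teo ∩ Finn: 12:45-13:15, 15:30-15:45.
Gita ∩ Kira ∩ Gabriel ∩ Teo ∩ Finn ∩ Ximena: 15:30-15:45.
So the common availability across everyone is 15:30-15:45.

15:30-15:45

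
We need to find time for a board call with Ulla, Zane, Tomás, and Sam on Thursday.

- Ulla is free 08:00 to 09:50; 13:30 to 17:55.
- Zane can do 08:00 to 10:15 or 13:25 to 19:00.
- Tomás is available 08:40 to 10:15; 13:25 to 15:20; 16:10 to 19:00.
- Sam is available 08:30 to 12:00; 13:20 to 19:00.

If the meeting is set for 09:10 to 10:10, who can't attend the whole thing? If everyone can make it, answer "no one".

Ulla: not fully free for 09:10-10:10. Zane: free for 09:10-10:10. Tomás: free for 09:10-10:10. Sam: free for 09:10-10:10.

Ulla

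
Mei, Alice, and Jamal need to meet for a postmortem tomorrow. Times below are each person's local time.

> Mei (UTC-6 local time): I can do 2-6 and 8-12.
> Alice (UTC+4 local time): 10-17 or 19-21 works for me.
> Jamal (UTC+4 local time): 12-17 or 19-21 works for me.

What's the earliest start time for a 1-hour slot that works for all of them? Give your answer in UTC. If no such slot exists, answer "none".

08:00

Mei in UTC: 08:00-12:00, 14:00-18:00 (add 6h to convert from UTC-6).
Alice in UTC: 06:00-13:00, 15:00-17:00 (subtract 4h to convert from UTC+4).
Jamal in UTC: 08:00-13:00, 15:00-17:00 (subtract 4h to convert from UTC+4).
Mei ∩ Alice: 08:00-12:00, 15:00-17:00.
Mei ∩ Alice ∩ Jamal: 08:00-12:00, 15:00-17:00.
So the common availability across everyone is 08:00-12:00, 15:00-17:00.
The first common window of at least 60 minutes is 08:00-12:00, so the earliest start is 08:00.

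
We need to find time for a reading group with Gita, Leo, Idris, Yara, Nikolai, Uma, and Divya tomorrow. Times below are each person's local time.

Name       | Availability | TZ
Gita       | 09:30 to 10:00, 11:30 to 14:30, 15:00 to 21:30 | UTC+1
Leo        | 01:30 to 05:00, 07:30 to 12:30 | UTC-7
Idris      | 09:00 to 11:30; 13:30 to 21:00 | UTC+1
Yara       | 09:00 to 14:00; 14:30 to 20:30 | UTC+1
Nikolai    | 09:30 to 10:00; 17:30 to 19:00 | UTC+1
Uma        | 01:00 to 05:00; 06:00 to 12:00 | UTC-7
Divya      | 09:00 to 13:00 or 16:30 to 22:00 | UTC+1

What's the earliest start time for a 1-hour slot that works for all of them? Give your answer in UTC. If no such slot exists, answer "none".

Gita in UTC: 08:30-09:00, 10:30-13:30, 14:00-20:30 (subtract 1h to convert from UTC+1).
Leo in UTC: 08:30-12:00, 14:30-19:30 (add 7h to convert from UTC-7).
Idris in UTC: 08:00-10:30, 12:30-20:00 (subtract 1h to convert from UTC+1).
Yara in UTC: 08:00-13:00, 13:30-19:30 (subtract 1h to convert from UTC+1).
Nikolai in UTC: 08:30-09:00, 16:30-18:00 (subtract 1h to convert from UTC+1).
Uma in UTC: 08:00-12:00, 13:00-19:00 (add 7h to convert from UTC-7).
Divya in UTC: 08:00-12:00, 15:30-21:00 (subtract 1h to convert from UTC+1).
Gita ∩ Leo: 08:30-09:00, 10:30-12:00, 14:30-19:30.
Gita ∩ Leo ∩ Idris: 08:30-09:00, 14:30-19:30.
Gita ∩ Leo ∩ Idris ∩ Yara: 08:30-09:00, 14:30-19:30.
Gita ∩ Leo ∩ Idris ∩ Yara ∩ Nikolai: 08:30-09:00, 16:30-18:00.
Gita ∩ Leo ∩ Idris ∩ Yara ∩ Nikolai ∩ Uma: 08:30-09:00, 16:30-18:00.
Gita ∩ Leo ∩ Idris ∩ Yara ∩ Nikolai ∩ Uma ∩ Divya: 08:30-09:00, 16:30-18:00.
The first common window of at least 60 minutes is 16:30-18:00, so the earliest start is 16:30.

16:30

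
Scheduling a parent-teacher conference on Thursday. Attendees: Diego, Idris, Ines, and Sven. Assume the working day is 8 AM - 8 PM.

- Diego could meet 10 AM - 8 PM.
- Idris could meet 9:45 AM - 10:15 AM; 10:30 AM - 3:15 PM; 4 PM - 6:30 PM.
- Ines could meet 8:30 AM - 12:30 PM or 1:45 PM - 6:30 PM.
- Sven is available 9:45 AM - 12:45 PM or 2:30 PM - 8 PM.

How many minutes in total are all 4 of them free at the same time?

Diego ∩ Idris: 10:00-10:15, 10:30-15:15, 16:00-18:30.
Diego ∩ Idris ∩ Ines: 10:00-10:15, 10:30-12:30, 13:45-15:15, 16:00-18:30.
Diego ∩ Idris ∩ Ines ∩ Sven: 10:00-10:15, 10:30-12:30, 14:30-15:15, 16:00-18:30.
Summing the common windows: 15 + 120 + 45 + 150 = 330 minutes.

330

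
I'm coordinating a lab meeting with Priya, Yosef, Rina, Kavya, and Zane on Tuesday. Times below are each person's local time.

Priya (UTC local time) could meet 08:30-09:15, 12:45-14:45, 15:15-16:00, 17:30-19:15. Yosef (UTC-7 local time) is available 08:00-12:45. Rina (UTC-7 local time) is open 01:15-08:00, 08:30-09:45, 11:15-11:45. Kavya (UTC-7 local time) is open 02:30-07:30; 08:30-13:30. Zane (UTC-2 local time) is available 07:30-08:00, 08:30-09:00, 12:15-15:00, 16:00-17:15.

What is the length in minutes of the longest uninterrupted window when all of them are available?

Priya in UTC: 08:30-09:15, 12:45-14:45, 15:15-16:00, 17:30-19:15.
Yosef in UTC: 15:00-19:45 (add 7h to convert from UTC-7).
Rina in UTC: 08:15-15:00, 15:30-16:45, 18:15-18:45 (add 7h to convert from UTC-7).
Kavya in UTC: 09:30-14:30, 15:30-20:30 (add 7h to convert from UTC-7).
Zane in UTC: 09:30-10:00, 10:30-11:00, 14:15-17:00, 18:00-19:15 (add 2h to convert from UTC-2).
Priya ∩ Yosef: 15:15-16:00, 17:30-19:15.
Priya ∩ Yosef ∩ Rina: 15:30-16:00, 18:15-18:45.
Priya ∩ Yosef ∩ Rina ∩ Kavya: 15:30-16:00, 18:15-18:45.
Priya ∩ Yosef ∩ Rina ∩ Kavya ∩ Zane: 15:30-16:00, 18:15-18:45.
So the common availability across everyone is 15:30-16:00, 18:15-18:45.
The longest is 15:30-16:00 at 30 minutes.

30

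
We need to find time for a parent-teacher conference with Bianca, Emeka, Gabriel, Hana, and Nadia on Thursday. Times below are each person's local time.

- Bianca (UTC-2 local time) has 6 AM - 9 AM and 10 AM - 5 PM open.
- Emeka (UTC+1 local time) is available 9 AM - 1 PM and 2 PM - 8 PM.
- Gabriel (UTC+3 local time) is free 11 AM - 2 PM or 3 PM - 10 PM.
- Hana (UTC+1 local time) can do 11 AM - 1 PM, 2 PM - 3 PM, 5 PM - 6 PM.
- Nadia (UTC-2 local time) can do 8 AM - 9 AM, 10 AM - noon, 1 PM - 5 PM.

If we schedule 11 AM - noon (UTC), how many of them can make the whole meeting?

Bianca in UTC: 08:00-11:00, 12:00-19:00 (add 2h to convert from UTC-2).
Emeka in UTC: 08:00-12:00, 13:00-19:00 (subtract 1h to convert from UTC+1).
Gabriel in UTC: 08:00-11:00, 12:00-19:00 (subtract 3h to convert from UTC+3).
Hana in UTC: 10:00-12:00, 13:00-14:00, 16:00-17:00 (subtract 1h to convert from UTC+1).
Nadia in UTC: 10:00-11:00, 12:00-14:00, 15:00-19:00 (add 2h to convert from UTC-2).
Emeka and Hana can make the full 11:00-12:00 slot — that's 2.

2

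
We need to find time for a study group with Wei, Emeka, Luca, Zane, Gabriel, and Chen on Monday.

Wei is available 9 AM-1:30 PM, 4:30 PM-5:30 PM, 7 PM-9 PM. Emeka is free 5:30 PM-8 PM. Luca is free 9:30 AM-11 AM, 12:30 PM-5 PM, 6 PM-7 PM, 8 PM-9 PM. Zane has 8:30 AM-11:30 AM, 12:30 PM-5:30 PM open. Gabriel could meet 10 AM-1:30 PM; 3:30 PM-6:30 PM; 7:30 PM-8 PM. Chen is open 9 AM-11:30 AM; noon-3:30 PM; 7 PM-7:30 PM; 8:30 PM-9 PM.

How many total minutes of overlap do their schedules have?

0

Wei ∩ Emeka: 19:00-20:00.
Wei ∩ Emeka ∩ Luca: ∅.
Wei ∩ Emeka ∩ Luca ∩ Zane: ∅.
Wei ∩ Emeka ∩ Luca ∩ Zane ∩ Gabriel: ∅.
Wei ∩ Emeka ∩ Luca ∩ Zane ∩ Gabriel ∩ Chen: ∅.
There is no time when everyone is free.
There is no common window, so the total is 0 minutes.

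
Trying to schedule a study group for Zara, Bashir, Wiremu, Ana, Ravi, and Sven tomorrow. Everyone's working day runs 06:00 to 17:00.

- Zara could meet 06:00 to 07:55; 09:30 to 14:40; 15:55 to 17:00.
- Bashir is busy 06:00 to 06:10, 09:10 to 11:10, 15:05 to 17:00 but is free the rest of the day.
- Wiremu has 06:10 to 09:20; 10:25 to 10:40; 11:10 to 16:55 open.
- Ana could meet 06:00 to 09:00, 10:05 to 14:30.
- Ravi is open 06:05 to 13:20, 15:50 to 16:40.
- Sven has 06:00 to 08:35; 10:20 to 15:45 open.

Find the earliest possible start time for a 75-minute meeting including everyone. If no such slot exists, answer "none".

06:10

Zara free: 06:00-07:55, 09:30-14:40, 15:55-17:00.
Bashir free: 06:10-09:10, 11:10-15:05 (invert busy blocks within the working day).
Wiremu free: 06:10-09:20, 10:25-10:40, 11:10-16:55.
Ana free: 06:00-09:00, 10:05-14:30.
Ravi free: 06:05-13:20, 15:50-16:40.
Sven free: 06:00-08:35, 10:20-15:45.
Zara ∩ Bashir: 06:10-07:55, 11:10-14:40.
Zara ∩ Bashir ∩ Wiremu: 06:10-07:55, 11:10-14:40.
Zara ∩ Bashir ∩ Wiremu ∩ Ana: 06:10-07:55, 11:10-14:30.
Zara ∩ Bashir ∩ Wiremu ∩ Ana ∩ Ravi: 06:10-07:55, 11:10-13:20.
Zara ∩ Bashir ∩ Wiremu ∩ Ana ∩ Ravi ∩ Sven: 06:10-07:55, 11:10-13:20.
So the common availability across everyone is 06:10-07:55, 11:10-13:20.
The first common window of at least 75 minutes is 06:10-07:55, so the earliest start is 06:10.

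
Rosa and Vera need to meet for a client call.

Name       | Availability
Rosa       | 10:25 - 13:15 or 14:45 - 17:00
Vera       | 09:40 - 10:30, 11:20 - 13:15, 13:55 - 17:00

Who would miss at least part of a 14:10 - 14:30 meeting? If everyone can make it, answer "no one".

Rosa: not fully free for 14:10-14:30. Vera: free for 14:10-14:30.

Rosa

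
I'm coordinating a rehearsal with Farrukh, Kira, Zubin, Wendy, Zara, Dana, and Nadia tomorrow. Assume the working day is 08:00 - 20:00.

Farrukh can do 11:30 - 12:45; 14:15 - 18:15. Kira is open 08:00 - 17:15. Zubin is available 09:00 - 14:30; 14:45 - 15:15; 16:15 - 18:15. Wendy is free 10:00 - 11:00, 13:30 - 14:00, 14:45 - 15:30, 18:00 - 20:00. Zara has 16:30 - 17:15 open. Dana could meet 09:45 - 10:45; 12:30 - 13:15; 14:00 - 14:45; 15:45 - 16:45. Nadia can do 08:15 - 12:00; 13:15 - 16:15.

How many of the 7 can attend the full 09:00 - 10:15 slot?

3

Kira, Zubin, and Nadia can make the full 09:00-10:15 slot — that's 3.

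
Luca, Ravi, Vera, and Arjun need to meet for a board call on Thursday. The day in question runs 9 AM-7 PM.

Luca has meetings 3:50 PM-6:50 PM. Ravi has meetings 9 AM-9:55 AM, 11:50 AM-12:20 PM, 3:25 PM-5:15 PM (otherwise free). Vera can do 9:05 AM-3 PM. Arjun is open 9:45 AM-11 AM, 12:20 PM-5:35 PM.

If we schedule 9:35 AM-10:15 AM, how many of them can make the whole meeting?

2

Luca free: 09:00-15:50, 18:50-19:00 (invert busy blocks within the working day).
Ravi free: 09:55-11:50, 12:20-15:25, 17:15-19:00 (invert busy blocks within the working day).
Vera free: 09:05-15:00.
Arjun free: 09:45-11:00, 12:20-17:35.
Luca and Vera can make the full 09:35-10:15 slot — that's 2.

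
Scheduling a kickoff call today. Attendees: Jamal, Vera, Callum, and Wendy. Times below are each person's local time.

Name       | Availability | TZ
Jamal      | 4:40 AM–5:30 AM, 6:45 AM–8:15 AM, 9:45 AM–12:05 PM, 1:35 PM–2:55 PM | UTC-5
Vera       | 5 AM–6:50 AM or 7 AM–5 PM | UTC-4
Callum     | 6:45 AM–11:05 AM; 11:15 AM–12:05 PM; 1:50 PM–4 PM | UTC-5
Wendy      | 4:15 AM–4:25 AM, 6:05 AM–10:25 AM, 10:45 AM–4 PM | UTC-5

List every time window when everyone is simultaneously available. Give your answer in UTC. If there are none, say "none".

Jamal in UTC: 09:40-10:30, 11:45-13:15, 14:45-17:05, 18:35-19:55 (add 5h to convert from UTC-5).
Vera in UTC: 09:00-10:50, 11:00-21:00 (add 4h to convert from UTC-4).
Callum in UTC: 11:45-16:05, 16:15-17:05, 18:50-21:00 (add 5h to convert from UTC-5).
Wendy in UTC: 09:15-09:25, 11:05-15:25, 15:45-21:00 (add 5h to convert from UTC-5).
Jamal ∩ Vera: 09:40-10:30, 11:45-13:15, 14:45-17:05, 18:35-19:55.
Jamal ∩ Vera ∩ Callum: 11:45-13:15, 14:45-16:05, 16:15-17:05, 18:50-19:55.
Jamal ∩ Vera ∩ Callum ∩ Wendy: 11:45-13:15, 14:45-15:25, 15:45-16:05, 16:15-17:05, 18:50-19:55.
So the common availability across everyone is 11:45-13:15, 14:45-15:25, 15:45-16:05, 16:15-17:05, 18:50-19:55.

11:45-13:15, 14:45-15:25, 15:45-16:05, 16:15-17:05, 18:50-19:55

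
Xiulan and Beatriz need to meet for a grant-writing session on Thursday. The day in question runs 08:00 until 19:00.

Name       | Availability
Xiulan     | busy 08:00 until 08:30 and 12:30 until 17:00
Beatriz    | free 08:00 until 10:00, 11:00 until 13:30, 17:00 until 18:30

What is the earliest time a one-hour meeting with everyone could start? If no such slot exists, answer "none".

08:30

Xiulan free: 08:30-12:30, 17:00-19:00 (invert busy blocks within the working day).
Beatriz free: 08:00-10:00, 11:00-13:30, 17:00-18:30.
Xiulan ∩ Beatriz: 08:30-10:00, 11:00-12:30, 17:00-18:30.
So the common availability across everyone is 08:30-10:00, 11:00-12:30, 17:00-18:30.
The first common window of at least 60 minutes is 08:30-10:00, so the earliest start is 08:30.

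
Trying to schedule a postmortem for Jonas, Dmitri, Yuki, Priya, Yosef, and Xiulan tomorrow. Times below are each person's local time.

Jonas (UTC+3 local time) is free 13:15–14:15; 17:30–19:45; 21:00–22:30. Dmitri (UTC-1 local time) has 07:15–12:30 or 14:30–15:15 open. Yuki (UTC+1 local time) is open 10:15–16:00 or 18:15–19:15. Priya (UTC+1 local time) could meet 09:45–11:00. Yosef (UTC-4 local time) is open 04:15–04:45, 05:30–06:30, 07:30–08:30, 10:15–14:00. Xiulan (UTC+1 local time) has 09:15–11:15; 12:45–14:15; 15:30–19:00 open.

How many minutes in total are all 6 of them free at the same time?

Jonas in UTC: 10:15-11:15, 14:30-16:45, 18:00-19:30 (subtract 3h to convert from UTC+3).
Dmitri in UTC: 08:15-13:30, 15:30-16:15 (add 1h to convert from UTC-1).
Yuki in UTC: 09:15-15:00, 17:15-18:15 (subtract 1h to convert from UTC+1).
Priya in UTC: 08:45-10:00 (subtract 1h to convert from UTC+1).
Yosef in UTC: 08:15-08:45, 09:30-10:30, 11:30-12:30, 14:15-18:00 (add 4h to convert from UTC-4).
Xiulan in UTC: 08:15-10:15, 11:45-13:15, 14:30-18:00 (subtract 1h to convert from UTC+1).
Jonas ∩ Dmitri: 10:15-11:15, 15:30-16:15.
Jonas ∩ Dmitri ∩ Yuki: 10:15-11:15.
Jonas ∩ Dmitri ∩ Yuki ∩ Priya: ∅.
Jonas ∩ Dmitri ∩ Yuki ∩ Priya ∩ Yosef: ∅.
Jonas ∩ Dmitri ∩ Yuki ∩ Priya ∩ Yosef ∩ Xiulan: ∅.
There is no time when everyone is free.
There is no common window, so the total is 0 minutes.

0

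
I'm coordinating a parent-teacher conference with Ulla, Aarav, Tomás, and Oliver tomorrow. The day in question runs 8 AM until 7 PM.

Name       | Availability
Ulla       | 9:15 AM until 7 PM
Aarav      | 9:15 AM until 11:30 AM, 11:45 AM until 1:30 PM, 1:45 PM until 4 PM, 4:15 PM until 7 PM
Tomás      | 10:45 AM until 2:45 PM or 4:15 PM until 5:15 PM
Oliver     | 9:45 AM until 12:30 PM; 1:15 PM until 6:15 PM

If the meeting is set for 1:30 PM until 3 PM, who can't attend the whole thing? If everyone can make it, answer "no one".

Ulla: free for 13:30-15:00. Aarav: not fully free for 13:30-15:00. Tomás: not fully free for 13:30-15:00. Oliver: free for 13:30-15:00.

Aarav, Tomás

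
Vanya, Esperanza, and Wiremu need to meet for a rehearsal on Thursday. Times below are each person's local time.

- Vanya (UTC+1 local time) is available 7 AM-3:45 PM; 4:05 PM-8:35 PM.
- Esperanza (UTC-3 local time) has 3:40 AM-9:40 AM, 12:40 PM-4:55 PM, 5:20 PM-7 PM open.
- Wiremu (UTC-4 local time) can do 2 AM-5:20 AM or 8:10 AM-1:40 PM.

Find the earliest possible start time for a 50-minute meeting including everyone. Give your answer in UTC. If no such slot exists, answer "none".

Vanya in UTC: 06:00-14:45, 15:05-19:35 (subtract 1h to convert from UTC+1).
Esperanza in UTC: 06:40-12:40, 15:40-19:55, 20:20-22:00 (add 3h to convert from UTC-3).
Wiremu in UTC: 06:00-09:20, 12:10-17:40 (add 4h to convert from UTC-4).
Vanya ∩ Esperanza: 06:40-12:40, 15:40-19:35.
Vanya ∩ Esperanza ∩ Wiremu: 06:40-09:20, 12:10-12:40, 15:40-17:40.
Those are the intersection windows.
The first common window of at least 50 minutes is 06:40-09:20, so the earliest start is 06:40.

06:40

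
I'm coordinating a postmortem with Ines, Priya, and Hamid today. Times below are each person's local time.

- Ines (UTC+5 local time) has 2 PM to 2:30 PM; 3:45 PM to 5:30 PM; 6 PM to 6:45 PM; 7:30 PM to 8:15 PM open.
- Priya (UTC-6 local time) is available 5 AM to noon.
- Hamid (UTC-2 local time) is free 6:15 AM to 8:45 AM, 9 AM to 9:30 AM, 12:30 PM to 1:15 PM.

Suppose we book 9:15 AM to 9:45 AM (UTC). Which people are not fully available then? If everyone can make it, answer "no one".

Ines in UTC: 09:00-09:30, 10:45-12:30, 13:00-13:45, 14:30-15:15 (subtract 5h to convert from UTC+5).
Priya in UTC: 11:00-18:00 (add 6h to convert from UTC-6).
Hamid in UTC: 08:15-10:45, 11:00-11:30, 14:30-15:15 (add 2h to convert from UTC-2).
Ines: not fully free for 09:15-09:45. Priya: not fully free for 09:15-09:45. Hamid: free for 09:15-09:45.

Ines, Priya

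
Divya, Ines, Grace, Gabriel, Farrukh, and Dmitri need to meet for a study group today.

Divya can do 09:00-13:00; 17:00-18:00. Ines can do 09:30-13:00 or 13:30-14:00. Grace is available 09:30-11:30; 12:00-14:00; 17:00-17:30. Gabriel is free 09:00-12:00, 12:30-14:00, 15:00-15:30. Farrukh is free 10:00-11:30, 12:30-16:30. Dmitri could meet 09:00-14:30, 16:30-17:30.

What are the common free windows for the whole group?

10:00-11:30, 12:30-13:00

Divya ∩ Ines: 09:30-13:00.
Divya ∩ Ines ∩ Grace: 09:30-11:30, 12:00-13:00.
Divya ∩ Ines ∩ Grace ∩ Gabriel: 09:30-11:30, 12:30-13:00.
Divya ∩ Ines ∩ Grace ∩ Gabriel ∩ Farrukh: 10:00-11:30, 12:30-13:00.
Divya ∩ Ines ∩ Grace ∩ Gabriel ∩ Farrukh ∩ Dmitri: 10:00-11:30, 12:30-13:00.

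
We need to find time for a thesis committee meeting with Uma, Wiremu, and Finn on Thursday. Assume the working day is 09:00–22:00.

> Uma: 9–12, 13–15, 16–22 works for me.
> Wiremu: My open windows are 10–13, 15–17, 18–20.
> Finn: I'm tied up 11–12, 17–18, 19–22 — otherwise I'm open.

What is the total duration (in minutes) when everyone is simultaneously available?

180

Uma free: 09:00-12:00, 13:00-15:00, 16:00-22:00.
Wiremu free: 10:00-13:00, 15:00-17:00, 18:00-20:00.
Finn free: 09:00-11:00, 12:00-17:00, 18:00-19:00 (invert busy blocks within the working day).
Uma ∩ Wiremu: 10:00-12:00, 16:00-17:00, 18:00-20:00.
Uma ∩ Wiremu ∩ Finn: 10:00-11:00, 16:00-17:00, 18:00-19:00.
Summing the common windows: 60 + 60 + 60 = 180 minutes.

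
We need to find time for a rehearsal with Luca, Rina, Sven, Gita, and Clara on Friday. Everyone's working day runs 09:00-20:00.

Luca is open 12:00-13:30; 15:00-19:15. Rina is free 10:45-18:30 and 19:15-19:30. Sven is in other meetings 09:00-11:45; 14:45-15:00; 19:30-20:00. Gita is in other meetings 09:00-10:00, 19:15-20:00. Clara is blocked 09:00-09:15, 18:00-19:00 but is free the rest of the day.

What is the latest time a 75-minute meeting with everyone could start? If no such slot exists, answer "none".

Luca free: 12:00-13:30, 15:00-19:15.
Rina free: 10:45-18:30, 19:15-19:30.
Sven free: 11:45-14:45, 15:00-19:30 (invert busy blocks within the working day).
Gita free: 10:00-19:15 (invert busy blocks within the working day).
Clara free: 09:15-18:00, 19:00-20:00 (invert busy blocks within the working day).
Luca ∩ Rina: 12:00-13:30, 15:00-18:30.
Luca ∩ Rina ∩ Sven: 12:00-13:30, 15:00-18:30.
Luca ∩ Rina ∩ Sven ∩ Gita: 12:00-13:30, 15:00-18:30.
Luca ∩ Rina ∩ Sven ∩ Gita ∩ Clara: 12:00-13:30, 15:00-18:00.
So the common availability across everyone is 12:00-13:30, 15:00-18:00.
The last common window of at least 75 minutes is 15:00-18:00; a 75-minute meeting can start as late as 16:45 and still end by 18:00.

16:45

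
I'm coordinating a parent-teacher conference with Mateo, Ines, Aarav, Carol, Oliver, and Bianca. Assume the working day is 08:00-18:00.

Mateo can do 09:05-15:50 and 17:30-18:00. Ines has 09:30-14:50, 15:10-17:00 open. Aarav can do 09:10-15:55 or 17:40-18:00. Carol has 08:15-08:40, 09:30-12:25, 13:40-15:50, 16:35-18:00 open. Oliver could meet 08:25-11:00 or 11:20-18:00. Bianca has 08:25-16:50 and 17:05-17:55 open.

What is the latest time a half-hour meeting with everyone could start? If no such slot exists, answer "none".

Mateo ∩ Ines: 09:30-14:50, 15:10-15:50.
Mateo ∩ Ines ∩ Aarav: 09:30-14:50, 15:10-15:50.
Mateo ∩ Ines ∩ Aarav ∩ Carol: 09:30-12:25, 13:40-14:50, 15:10-15:50.
Mateo ∩ Ines ∩ Aarav ∩ Carol ∩ Oliver: 09:30-11:00, 11:20-12:25, 13:40-14:50, 15:10-15:50.
Mateo ∩ Ines ∩ Aarav ∩ Carol ∩ Oliver ∩ Bianca: 09:30-11:00, 11:20-12:25, 13:40-14:50, 15:10-15:50.
The last common window of at least 30 minutes is 15:10-15:50; a 30-minute meeting can start as late as 15:20 and still end by 15:50.

15:20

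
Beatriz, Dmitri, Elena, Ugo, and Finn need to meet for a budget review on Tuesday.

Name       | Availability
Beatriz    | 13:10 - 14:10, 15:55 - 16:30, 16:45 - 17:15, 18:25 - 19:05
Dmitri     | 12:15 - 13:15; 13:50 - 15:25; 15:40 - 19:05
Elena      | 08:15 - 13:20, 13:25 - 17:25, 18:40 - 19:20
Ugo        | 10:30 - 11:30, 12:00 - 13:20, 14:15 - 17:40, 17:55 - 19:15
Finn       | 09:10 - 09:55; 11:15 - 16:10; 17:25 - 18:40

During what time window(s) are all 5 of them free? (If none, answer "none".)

Beatriz ∩ Dmitri: 13:10-13:15, 13:50-14:10, 15:55-16:30, 16:45-17:15, 18:25-19:05.
Beatriz ∩ Dmitri ∩ Elena: 13:10-13:15, 13:50-14:10, 15:55-16:30, 16:45-17:15, 18:40-19:05.
Beatriz ∩ Dmitri ∩ Elena ∩ Ugo: 13:10-13:15, 15:55-16:30, 16:45-17:15, 18:40-19:05.
Beatriz ∩ Dmitri ∩ Elena ∩ Ugo ∩ Finn: 13:10-13:15, 15:55-16:10.

13:10-13:15, 15:55-16:10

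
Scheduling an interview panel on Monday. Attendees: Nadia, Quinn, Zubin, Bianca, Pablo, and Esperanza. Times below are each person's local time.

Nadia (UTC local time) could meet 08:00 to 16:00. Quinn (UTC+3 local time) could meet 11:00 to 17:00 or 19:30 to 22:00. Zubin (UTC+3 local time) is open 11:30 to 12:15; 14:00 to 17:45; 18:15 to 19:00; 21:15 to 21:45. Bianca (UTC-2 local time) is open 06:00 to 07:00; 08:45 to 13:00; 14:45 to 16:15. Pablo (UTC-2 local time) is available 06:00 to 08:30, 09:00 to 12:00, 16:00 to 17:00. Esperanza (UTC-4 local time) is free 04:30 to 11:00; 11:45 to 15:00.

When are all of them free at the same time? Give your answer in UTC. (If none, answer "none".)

08:30-09:00, 11:00-14:00

Nadia in UTC: 08:00-16:00.
Quinn in UTC: 08:00-14:00, 16:30-19:00 (subtract 3h to convert from UTC+3).
Zubin in UTC: 08:30-09:15, 11:00-14:45, 15:15-16:00, 18:15-18:45 (subtract 3h to convert from UTC+3).
Bianca in UTC: 08:00-09:00, 10:45-15:00, 16:45-18:15 (add 2h to convert from UTC-2).
Pablo in UTC: 08:00-10:30, 11:00-14:00, 18:00-19:00 (add 2h to convert from UTC-2).
Esperanza in UTC: 08:30-15:00, 15:45-19:00 (add 4h to convert from UTC-4).
Nadia ∩ Quinn: 08:00-14:00.
Nadia ∩ Quinn ∩ Zubin: 08:30-09:15, 11:00-14:00.
Nadia ∩ Quinn ∩ Zubin ∩ Bianca: 08:30-09:00, 11:00-14:00.
Nadia ∩ Quinn ∩ Zubin ∩ Bianca ∩ Pablo: 08:30-09:00, 11:00-14:00.
Nadia ∩ Quinn ∩ Zubin ∩ Bianca ∩ Pablo ∩ Esperanza: 08:30-09:00, 11:00-14:00.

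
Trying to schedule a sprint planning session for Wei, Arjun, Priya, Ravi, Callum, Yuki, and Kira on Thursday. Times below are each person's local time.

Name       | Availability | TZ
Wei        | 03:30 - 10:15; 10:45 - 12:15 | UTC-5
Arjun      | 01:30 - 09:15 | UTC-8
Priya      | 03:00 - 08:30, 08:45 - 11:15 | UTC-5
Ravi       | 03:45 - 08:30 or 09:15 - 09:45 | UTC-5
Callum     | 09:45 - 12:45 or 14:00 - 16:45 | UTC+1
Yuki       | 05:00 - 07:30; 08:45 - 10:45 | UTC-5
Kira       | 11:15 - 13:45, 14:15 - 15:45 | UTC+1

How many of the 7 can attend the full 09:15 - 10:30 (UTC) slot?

4

Wei in UTC: 08:30-15:15, 15:45-17:15 (add 5h to convert from UTC-5).
Arjun in UTC: 09:30-17:15 (add 8h to convert from UTC-8).
Priya in UTC: 08:00-13:30, 13:45-16:15 (add 5h to convert from UTC-5).
Ravi in UTC: 08:45-13:30, 14:15-14:45 (add 5h to convert from UTC-5).
Callum in UTC: 08:45-11:45, 13:00-15:45 (subtract 1h to convert from UTC+1).
Yuki in UTC: 10:00-12:30, 13:45-15:45 (add 5h to convert from UTC-5).
Kira in UTC: 10:15-12:45, 13:15-14:45 (subtract 1h to convert from UTC+1).
Wei, Priya, Ravi, and Callum can make the full 09:15-10:30 slot — that's 4.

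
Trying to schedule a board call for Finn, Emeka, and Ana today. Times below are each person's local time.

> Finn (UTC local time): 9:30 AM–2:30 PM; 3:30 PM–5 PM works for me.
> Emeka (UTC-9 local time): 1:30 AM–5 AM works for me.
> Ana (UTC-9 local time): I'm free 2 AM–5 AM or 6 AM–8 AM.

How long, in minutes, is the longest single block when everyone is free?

Finn in UTC: 09:30-14:30, 15:30-17:00.
Emeka in UTC: 10:30-14:00 (add 9h to convert from UTC-9).
Ana in UTC: 11:00-14:00, 15:00-17:00 (add 9h to convert from UTC-9).
Finn ∩ Emeka: 10:30-14:00.
Finn ∩ Emeka ∩ Ana: 11:00-14:00.
Those are the intersection windows.
The longest is 11:00-14:00 at 180 minutes.

180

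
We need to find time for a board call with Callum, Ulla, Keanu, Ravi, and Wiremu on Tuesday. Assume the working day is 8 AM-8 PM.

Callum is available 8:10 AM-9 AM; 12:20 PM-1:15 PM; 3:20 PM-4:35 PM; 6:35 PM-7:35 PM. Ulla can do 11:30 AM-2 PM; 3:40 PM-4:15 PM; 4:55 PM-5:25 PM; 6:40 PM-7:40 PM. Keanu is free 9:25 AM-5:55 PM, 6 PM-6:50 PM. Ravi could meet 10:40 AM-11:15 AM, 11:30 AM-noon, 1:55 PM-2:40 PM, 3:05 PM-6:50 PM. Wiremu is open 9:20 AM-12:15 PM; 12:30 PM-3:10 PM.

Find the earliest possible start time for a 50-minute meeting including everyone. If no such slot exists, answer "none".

Callum ∩ Ulla: 12:20-13:15, 15:40-16:15, 18:40-19:35.
Callum ∩ Ulla ∩ Keanu: 12:20-13:15, 15:40-16:15, 18:40-18:50.
Callum ∩ Ulla ∩ Keanu ∩ Ravi: 15:40-16:15, 18:40-18:50.
Callum ∩ Ulla ∩ Keanu ∩ Ravi ∩ Wiremu: ∅.
There is no time when everyone is free.
No common window is at least 50 minutes long.

none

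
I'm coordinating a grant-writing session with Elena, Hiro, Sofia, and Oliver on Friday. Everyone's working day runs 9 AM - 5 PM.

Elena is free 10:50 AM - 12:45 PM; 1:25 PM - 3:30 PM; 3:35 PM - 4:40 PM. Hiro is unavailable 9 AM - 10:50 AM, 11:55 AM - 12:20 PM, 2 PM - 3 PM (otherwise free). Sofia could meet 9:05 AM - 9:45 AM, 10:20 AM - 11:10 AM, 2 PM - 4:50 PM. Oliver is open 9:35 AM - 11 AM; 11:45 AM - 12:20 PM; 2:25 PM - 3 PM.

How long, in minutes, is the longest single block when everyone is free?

10

Elena free: 10:50-12:45, 13:25-15:30, 15:35-16:40.
Hiro free: 10:50-11:55, 12:20-14:00, 15:00-17:00 (invert busy blocks within the working day).
Sofia free: 09:05-09:45, 10:20-11:10, 14:00-16:50.
Oliver free: 09:35-11:00, 11:45-12:20, 14:25-15:00.
Elena ∩ Hiro: 10:50-11:55, 12:20-12:45, 13:25-14:00, 15:00-15:30, 15:35-16:40.
Elena ∩ Hiro ∩ Sofia: 10:50-11:10, 15:00-15:30, 15:35-16:40.
Elena ∩ Hiro ∩ Sofia ∩ Oliver: 10:50-11:00.
The longest is 10:50-11:00 at 10 minutes.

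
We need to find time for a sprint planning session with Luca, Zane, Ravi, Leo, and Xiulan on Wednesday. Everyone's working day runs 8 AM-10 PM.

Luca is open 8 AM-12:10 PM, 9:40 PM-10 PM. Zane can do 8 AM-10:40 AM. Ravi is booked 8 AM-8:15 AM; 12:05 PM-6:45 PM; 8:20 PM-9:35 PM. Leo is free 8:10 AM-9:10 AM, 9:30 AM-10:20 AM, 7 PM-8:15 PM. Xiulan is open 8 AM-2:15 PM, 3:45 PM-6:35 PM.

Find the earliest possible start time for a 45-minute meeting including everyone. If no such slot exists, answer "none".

Luca free: 08:00-12:10, 21:40-22:00.
Zane free: 08:00-10:40.
Ravi free: 08:15-12:05, 18:45-20:20, 21:35-22:00 (invert busy blocks within the working day).
Leo free: 08:10-09:10, 09:30-10:20, 19:00-20:15.
Xiulan free: 08:00-14:15, 15:45-18:35.
Luca ∩ Zane: 08:00-10:40.
Luca ∩ Zane ∩ Ravi: 08:15-10:40.
Luca ∩ Zane ∩ Ravi ∩ Leo: 08:15-09:10, 09:30-10:20.
Luca ∩ Zane ∩ Ravi ∩ Leo ∩ Xiulan: 08:15-09:10, 09:30-10:20.
The first common window of at least 45 minutes is 08:15-09:10, so the earliest start is 08:15.

08:15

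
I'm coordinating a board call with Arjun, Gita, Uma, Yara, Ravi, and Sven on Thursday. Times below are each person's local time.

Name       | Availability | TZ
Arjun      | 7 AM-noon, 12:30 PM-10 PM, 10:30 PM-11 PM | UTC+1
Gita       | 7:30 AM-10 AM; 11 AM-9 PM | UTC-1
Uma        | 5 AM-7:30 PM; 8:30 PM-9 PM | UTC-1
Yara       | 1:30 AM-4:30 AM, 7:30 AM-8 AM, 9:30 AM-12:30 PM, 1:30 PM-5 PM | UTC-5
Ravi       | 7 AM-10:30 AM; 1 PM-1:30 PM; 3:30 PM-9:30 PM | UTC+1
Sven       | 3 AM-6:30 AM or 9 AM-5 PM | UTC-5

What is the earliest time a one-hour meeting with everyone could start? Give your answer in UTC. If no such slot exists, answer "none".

Arjun in UTC: 06:00-11:00, 11:30-21:00, 21:30-22:00 (subtract 1h to convert from UTC+1).
Gita in UTC: 08:30-11:00, 12:00-22:00 (add 1h to convert from UTC-1).
Uma in UTC: 06:00-20:30, 21:30-22:00 (add 1h to convert from UTC-1).
Yara in UTC: 06:30-09:30, 12:30-13:00, 14:30-17:30, 18:30-22:00 (add 5h to convert from UTC-5).
Ravi in UTC: 06:00-09:30, 12:00-12:30, 14:30-20:30 (subtract 1h to convert from UTC+1).
Sven in UTC: 08:00-11:30, 14:00-22:00 (add 5h to convert from UTC-5).
Arjun ∩ Gita: 08:30-11:00, 12:00-21:00, 21:30-22:00.
Arjun ∩ Gita ∩ Uma: 08:30-11:00, 12:00-20:30, 21:30-22:00.
Arjun ∩ Gita ∩ Uma ∩ Yara: 08:30-09:30, 12:30-13:00, 14:30-17:30, 18:30-20:30, 21:30-22:00.
Arjun ∩ Gita ∩ Uma ∩ Yara ∩ Ravi: 08:30-09:30, 14:30-17:30, 18:30-20:30.
Arjun ∩ Gita ∩ Uma ∩ Yara ∩ Ravi ∩ Sven: 08:30-09:30, 14:30-17:30, 18:30-20:30.
So the common availability across everyone is 08:30-09:30, 14:30-17:30, 18:30-20:30.
The first common window of at least 60 minutes is 08:30-09:30, so the earliest start is 08:30.

08:30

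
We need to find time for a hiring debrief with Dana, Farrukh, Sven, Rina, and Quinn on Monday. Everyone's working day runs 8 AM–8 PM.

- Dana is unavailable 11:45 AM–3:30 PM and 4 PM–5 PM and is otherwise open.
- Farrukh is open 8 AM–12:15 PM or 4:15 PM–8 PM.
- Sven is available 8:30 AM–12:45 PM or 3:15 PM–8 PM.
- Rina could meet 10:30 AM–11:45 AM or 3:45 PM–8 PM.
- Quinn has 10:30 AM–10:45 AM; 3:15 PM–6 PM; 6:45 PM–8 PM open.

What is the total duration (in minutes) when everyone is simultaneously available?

Dana free: 08:00-11:45, 15:30-16:00, 17:00-20:00 (invert busy blocks within the working day).
Farrukh free: 08:00-12:15, 16:15-20:00.
Sven free: 08:30-12:45, 15:15-20:00.
Rina free: 10:30-11:45, 15:45-20:00.
Quinn free: 10:30-10:45, 15:15-18:00, 18:45-20:00.
Dana ∩ Farrukh: 08:00-11:45, 17:00-20:00.
Dana ∩ Farrukh ∩ Sven: 08:30-11:45, 17:00-20:00.
Dana ∩ Farrukh ∩ Sven ∩ Rina: 10:30-11:45, 17:00-20:00.
Dana ∩ Farrukh ∩ Sven ∩ Rina ∩ Quinn: 10:30-10:45, 17:00-18:00, 18:45-20:00.
Summing the common windows: 15 + 60 + 75 = 150 minutes.

150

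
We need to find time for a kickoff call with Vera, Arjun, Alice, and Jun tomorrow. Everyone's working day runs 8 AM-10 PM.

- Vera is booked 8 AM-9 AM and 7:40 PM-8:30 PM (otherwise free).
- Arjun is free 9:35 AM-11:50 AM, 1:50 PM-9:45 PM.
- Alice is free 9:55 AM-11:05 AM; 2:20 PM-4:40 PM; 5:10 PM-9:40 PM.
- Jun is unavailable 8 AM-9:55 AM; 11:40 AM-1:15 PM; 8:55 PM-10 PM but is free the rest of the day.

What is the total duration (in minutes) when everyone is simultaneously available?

385

Vera free: 09:00-19:40, 20:30-22:00 (invert busy blocks within the working day).
Arjun free: 09:35-11:50, 13:50-21:45.
Alice free: 09:55-11:05, 14:20-16:40, 17:10-21:40.
Jun free: 09:55-11:40, 13:15-20:55 (invert busy blocks within the working day).
Vera ∩ Arjun: 09:35-11:50, 13:50-19:40, 20:30-21:45.
Vera ∩ Arjun ∩ Alice: 09:55-11:05, 14:20-16:40, 17:10-19:40, 20:30-21:40.
Vera ∩ Arjun ∩ Alice ∩ Jun: 09:55-11:05, 14:20-16:40, 17:10-19:40, 20:30-20:55.
Summing the common windows: 70 + 140 + 150 + 25 = 385 minutes.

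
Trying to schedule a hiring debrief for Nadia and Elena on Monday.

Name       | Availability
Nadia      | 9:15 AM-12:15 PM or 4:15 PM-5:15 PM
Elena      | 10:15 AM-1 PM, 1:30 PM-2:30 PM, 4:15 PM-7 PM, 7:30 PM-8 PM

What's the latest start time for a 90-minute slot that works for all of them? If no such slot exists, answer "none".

10:45

Nadia ∩ Elena: 10:15-12:15, 16:15-17:15.
The last common window of at least 90 minutes is 10:15-12:15; a 90-minute meeting can start as late as 10:45 and still end by 12:15.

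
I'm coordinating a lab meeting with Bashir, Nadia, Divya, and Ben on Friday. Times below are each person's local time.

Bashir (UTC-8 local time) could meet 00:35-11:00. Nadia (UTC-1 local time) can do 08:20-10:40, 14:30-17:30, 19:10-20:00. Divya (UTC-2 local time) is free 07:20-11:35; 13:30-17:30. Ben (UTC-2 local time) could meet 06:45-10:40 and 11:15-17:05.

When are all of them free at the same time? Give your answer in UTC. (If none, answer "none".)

09:20-11:40, 15:30-18:30

Bashir in UTC: 08:35-19:00 (add 8h to convert from UTC-8).
Nadia in UTC: 09:20-11:40, 15:30-18:30, 20:10-21:00 (add 1h to convert from UTC-1).
Divya in UTC: 09:20-13:35, 15:30-19:30 (add 2h to convert from UTC-2).
Ben in UTC: 08:45-12:40, 13:15-19:05 (add 2h to convert from UTC-2).
Bashir ∩ Nadia: 09:20-11:40, 15:30-18:30.
Bashir ∩ Nadia ∩ Divya: 09:20-11:40, 15:30-18:30.
Bashir ∩ Nadia ∩ Divya ∩ Ben: 09:20-11:40, 15:30-18:30.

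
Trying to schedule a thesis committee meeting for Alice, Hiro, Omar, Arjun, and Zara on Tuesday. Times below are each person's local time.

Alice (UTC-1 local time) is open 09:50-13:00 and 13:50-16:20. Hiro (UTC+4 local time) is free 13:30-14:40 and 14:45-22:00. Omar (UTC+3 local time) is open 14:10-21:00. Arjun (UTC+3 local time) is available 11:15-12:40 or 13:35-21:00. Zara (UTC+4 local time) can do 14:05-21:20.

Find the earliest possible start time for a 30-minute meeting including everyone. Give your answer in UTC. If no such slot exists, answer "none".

Alice in UTC: 10:50-14:00, 14:50-17:20 (add 1h to convert from UTC-1).
Hiro in UTC: 09:30-10:40, 10:45-18:00 (subtract 4h to convert from UTC+4).
Omar in UTC: 11:10-18:00 (subtract 3h to convert from UTC+3).
Arjun in UTC: 08:15-09:40, 10:35-18:00 (subtract 3h to convert from UTC+3).
Zara in UTC: 10:05-17:20 (subtract 4h to convert from UTC+4).
Alice ∩ Hiro: 10:50-14:00, 14:50-17:20.
Alice ∩ Hiro ∩ Omar: 11:10-14:00, 14:50-17:20.
Alice ∩ Hiro ∩ Omar ∩ Arjun: 11:10-14:00, 14:50-17:20.
Alice ∩ Hiro ∩ Omar ∩ Arjun ∩ Zara: 11:10-14:00, 14:50-17:20.
The first common window of at least 30 minutes is 11:10-14:00, so the earliest start is 11:10.

11:10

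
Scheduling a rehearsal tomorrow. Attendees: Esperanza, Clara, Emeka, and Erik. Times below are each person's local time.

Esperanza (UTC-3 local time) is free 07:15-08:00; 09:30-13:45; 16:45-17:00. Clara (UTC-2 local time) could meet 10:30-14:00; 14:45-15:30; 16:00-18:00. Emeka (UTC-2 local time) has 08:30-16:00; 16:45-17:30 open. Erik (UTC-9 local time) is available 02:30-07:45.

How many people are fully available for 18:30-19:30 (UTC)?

Esperanza in UTC: 10:15-11:00, 12:30-16:45, 19:45-20:00 (add 3h to convert from UTC-3).
Clara in UTC: 12:30-16:00, 16:45-17:30, 18:00-20:00 (add 2h to convert from UTC-2).
Emeka in UTC: 10:30-18:00, 18:45-19:30 (add 2h to convert from UTC-2).
Erik in UTC: 11:30-16:45 (add 9h to convert from UTC-9).
Clara can make the full 18:30-19:30 slot — that's 1.

1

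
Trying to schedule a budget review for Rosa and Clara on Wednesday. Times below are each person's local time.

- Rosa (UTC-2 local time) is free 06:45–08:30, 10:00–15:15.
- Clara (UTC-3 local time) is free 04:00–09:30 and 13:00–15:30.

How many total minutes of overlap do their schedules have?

210

Rosa in UTC: 08:45-10:30, 12:00-17:15 (add 2h to convert from UTC-2).
Clara in UTC: 07:00-12:30, 16:00-18:30 (add 3h to convert from UTC-3).
Rosa ∩ Clara: 08:45-10:30, 12:00-12:30, 16:00-17:15.
Summing the common windows: 105 + 30 + 75 = 210 minutes.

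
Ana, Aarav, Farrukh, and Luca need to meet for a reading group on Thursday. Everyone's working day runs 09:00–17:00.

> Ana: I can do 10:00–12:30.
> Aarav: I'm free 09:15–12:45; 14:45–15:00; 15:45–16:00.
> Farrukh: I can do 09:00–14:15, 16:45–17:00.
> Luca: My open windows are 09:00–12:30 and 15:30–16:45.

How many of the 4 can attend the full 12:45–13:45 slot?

Farrukh can make the full 12:45-13:45 slot — that's 1.

1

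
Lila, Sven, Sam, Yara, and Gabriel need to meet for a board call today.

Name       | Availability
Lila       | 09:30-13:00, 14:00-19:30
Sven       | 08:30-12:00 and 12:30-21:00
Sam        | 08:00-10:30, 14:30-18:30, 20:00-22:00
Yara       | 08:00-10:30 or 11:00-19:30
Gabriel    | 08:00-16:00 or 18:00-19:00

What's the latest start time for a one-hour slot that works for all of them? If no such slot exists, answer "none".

Lila ∩ Sven: 09:30-12:00, 12:30-13:00, 14:00-19:30.
Lila ∩ Sven ∩ Sam: 09:30-10:30, 14:30-18:30.
Lila ∩ Sven ∩ Sam ∩ Yara: 09:30-10:30, 14:30-18:30.
Lila ∩ Sven ∩ Sam ∩ Yara ∩ Gabriel: 09:30-10:30, 14:30-16:00, 18:00-18:30.
The last common window of at least 60 minutes is 14:30-16:00; a 60-minute meeting can start as late as 15:00 and still end by 16:00.

15:00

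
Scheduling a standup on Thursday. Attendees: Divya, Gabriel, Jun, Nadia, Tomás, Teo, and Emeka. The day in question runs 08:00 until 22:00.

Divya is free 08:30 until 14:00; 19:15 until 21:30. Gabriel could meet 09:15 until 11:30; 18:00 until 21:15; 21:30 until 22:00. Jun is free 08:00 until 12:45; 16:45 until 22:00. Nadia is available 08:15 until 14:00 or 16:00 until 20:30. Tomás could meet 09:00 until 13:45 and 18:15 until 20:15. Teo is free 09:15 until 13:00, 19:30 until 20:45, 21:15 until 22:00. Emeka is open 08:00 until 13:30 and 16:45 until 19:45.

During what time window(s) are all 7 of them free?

Divya ∩ Gabriel: 09:15-11:30, 19:15-21:15.
Divya ∩ Gabriel ∩ Jun: 09:15-11:30, 19:15-21:15.
Divya ∩ Gabriel ∩ Jun ∩ Nadia: 09:15-11:30, 19:15-20:30.
Divya ∩ Gabriel ∩ Jun ∩ Nadia ∩ Tomás: 09:15-11:30, 19:15-20:15.
Divya ∩ Gabriel ∩ Jun ∩ Nadia ∩ Tomás ∩ Teo: 09:15-11:30, 19:30-20:15.
Divya ∩ Gabriel ∩ Jun ∩ Nadia ∩ Tomás ∩ Teo ∩ Emeka: 09:15-11:30, 19:30-19:45.
Those are the intersection windows.

09:15-11:30, 19:30-19:45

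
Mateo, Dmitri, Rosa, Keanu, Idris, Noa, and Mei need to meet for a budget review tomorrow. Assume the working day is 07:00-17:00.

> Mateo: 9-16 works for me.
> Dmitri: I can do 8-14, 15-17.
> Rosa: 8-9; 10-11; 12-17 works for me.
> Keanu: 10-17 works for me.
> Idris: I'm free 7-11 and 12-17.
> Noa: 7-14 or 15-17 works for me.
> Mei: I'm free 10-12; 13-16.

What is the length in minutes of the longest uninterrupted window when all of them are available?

Mateo ∩ Dmitri: 09:00-14:00, 15:00-16:00.
Mateo ∩ Dmitri ∩ Rosa: 10:00-11:00, 12:00-14:00, 15:00-16:00.
Mateo ∩ Dmitri ∩ Rosa ∩ Keanu: 10:00-11:00, 12:00-14:00, 15:00-16:00.
Mateo ∩ Dmitri ∩ Rosa ∩ Keanu ∩ Idris: 10:00-11:00, 12:00-14:00, 15:00-16:00.
Mateo ∩ Dmitri ∩ Rosa ∩ Keanu ∩ Idris ∩ Noa: 10:00-11:00, 12:00-14:00, 15:00-16:00.
Mateo ∩ Dmitri ∩ Rosa ∩ Keanu ∩ Idris ∩ Noa ∩ Mei: 10:00-11:00, 13:00-14:00, 15:00-16:00.
The longest is 10:00-11:00 at 60 minutes.

60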